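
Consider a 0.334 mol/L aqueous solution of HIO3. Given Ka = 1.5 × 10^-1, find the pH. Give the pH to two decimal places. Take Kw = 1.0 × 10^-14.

pH = 0.79

HIO3 ⇌ IO3- + H+
From the ICE table, Ka = x²/(0.334 − x) = 1.5 × 10^-1.
Here C₀/Ka ≈ 2.23, so the small-x approximation fails. Use the quadratic:
x = [−0.15 + √(0.15² + 0.2)]/2 = 1.61 × 10^-1 M
pH = −log(1.61 × 10^-1) = 0.79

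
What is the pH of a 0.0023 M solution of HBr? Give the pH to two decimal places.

pH = 2.64

HBr is a strong acid and dissociates completely, so [H+] = 0.0023 M.
pH = -log(0.0023) = 2.64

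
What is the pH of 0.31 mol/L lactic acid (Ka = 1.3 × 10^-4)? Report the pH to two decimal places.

CH3CH(OH)COOH ⇌ CH3CH(OH)COO- + H+
From the ICE table, Ka = x²/(0.31 − x) = 1.3 × 10^-4.
Neglecting x in the denominator: x = √(1.3 × 10^-4 × 0.31) = 6.35 × 10^-3 M
Check: 2% ionized — well under 5%, approximation valid.
pH = −log[H+] = −log(6.35 × 10^-3) = 2.20

pH = 2.20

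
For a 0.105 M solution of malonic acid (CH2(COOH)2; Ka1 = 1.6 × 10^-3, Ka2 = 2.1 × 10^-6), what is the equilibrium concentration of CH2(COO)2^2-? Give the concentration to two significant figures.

First ionization gives [H+] ≈ [CH2(COOH)COO-] = 1.22 × 10^-2 M.
Second step: Ka2 = [H+][CH2(COO)2^2-]/[CH2(COOH)COO-] ≈ [CH2(COO)2^2-] (since [H+] ≈ [CH2(COOH)COO-]).
So [CH2(COO)2^2-] ≈ Ka2.

2.1 × 10^-6 M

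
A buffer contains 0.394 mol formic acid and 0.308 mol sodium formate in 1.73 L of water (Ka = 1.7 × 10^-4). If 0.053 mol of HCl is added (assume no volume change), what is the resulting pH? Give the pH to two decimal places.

Added H+ converts HCOO- to HCOOH: HCOOH → 0.447 mol, HCOO- → 0.255 mol.
pKa = −log(1.7 × 10^-4) = 3.770
Henderson–Hasselbalch with mole ratio 0.255/0.447: pH = 3.770 + (-0.244)

pH = 3.53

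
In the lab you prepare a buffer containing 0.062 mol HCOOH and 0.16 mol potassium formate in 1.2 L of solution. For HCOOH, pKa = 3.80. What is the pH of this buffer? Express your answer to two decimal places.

pH = 4.21

Henderson–Hasselbalch: pH = pKa + log([HCOO-]/[HCOOH]) = 3.80 + log(0.16/0.062)
pH = 3.80 + (+0.412) = 4.21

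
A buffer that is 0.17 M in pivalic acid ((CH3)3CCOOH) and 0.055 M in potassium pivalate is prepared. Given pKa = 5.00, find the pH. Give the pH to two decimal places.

pH = 4.51

Using pH = pKa + log([base]/[acid]) with [base]/[acid] = 0.055/0.17:
pH = 5.00 + (-0.490) = 4.51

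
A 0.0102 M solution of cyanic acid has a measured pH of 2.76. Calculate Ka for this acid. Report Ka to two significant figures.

[H+] = 10^(-2.76) = 1.74 × 10^-3 M
At equilibrium [HA] = 0.0102 − 1.74 × 10^-3 = 8.46 × 10^-3 M
Ka = [H+][A-]/[HA] = (1.74 × 10^-3)² / 8.46 × 10^-3 = 3.6 × 10^-4

Ka = 3.6 × 10^-4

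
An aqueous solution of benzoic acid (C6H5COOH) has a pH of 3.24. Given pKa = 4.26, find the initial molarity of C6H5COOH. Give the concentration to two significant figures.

C₀ = 6.6 × 10^-3 M

[H+] = 10^(-3.24) = 5.75 × 10^-4 M = x
Ka = 10^(−4.26) = 5.50 × 10^-5
Ka = x²/(C₀ − x) ⇒ C₀ = x + x²/Ka
C₀ = 5.75 × 10^-4 + (5.75 × 10^-4)²/(5.50 × 10^-5) = 6.59 × 10^-3 M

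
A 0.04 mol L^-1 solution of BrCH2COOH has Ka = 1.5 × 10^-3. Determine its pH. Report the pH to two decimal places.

BrCH2COOH ⇌ BrCH2COO- + H+
Let x = [H+] at equilibrium. Ka = x²/(0.04 − x).
The 5% rule fails; solving x² + Ka·x − Ka·C₀ = 0 exactly:
x = [−0.0015 + √(0.0015² + 0.00024)]/2 = 7.03 × 10^-3 M
pH = −log(7.03 × 10^-3) = 2.15

pH = 2.15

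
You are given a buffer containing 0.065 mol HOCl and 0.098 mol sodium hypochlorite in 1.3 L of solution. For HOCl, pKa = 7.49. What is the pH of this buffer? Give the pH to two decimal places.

pH = pKa + log([A⁻]/[HA]) = 7.49 + log(0.098/0.065)
pH = 7.49 + (+0.178) = 7.67

pH = 7.67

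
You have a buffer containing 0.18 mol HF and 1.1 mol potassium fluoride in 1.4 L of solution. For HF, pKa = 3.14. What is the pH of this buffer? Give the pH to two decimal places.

pH = 3.93

Henderson–Hasselbalch: pH = pKa + log([F-]/[HF]) = 3.14 + log(1.1/0.18)
pH = 3.14 + (+0.786) = 3.93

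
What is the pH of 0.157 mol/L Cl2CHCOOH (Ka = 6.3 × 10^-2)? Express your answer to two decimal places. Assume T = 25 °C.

pH = 1.14

Cl2CHCOOH ⇌ Cl2CHCOO- + H+
From the ICE table, Ka = x²/(0.157 − x) = 6.3 × 10^-2.
x is not negligible relative to C₀; solve x² + 0.063·x − 0.00989 = 0.
x = [−0.063 + √(0.063² + 0.0396)]/2 = 7.28 × 10^-2 M
pH = −log(7.28 × 10^-2) = 1.14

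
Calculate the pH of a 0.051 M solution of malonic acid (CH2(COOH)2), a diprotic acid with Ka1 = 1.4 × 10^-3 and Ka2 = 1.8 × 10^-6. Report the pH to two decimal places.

pH = 2.11

Since Ka1 ≫ Ka2, the first ionization dominates [H+].
Ka1 = x²/(0.051 − x) = 1.4 × 10^-3
Solving the quadratic: x = (−Ka1 + √(Ka1² + 4·Ka1·C₀))/2 = 7.78 × 10^-3 M
pH = −log(7.78 × 10^-3) = 2.11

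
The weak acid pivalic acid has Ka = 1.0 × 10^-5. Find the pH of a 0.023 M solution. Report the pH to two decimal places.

(CH3)3CCOOH ⇌ (CH3)3CCOO- + H+
Ka = [H+]²/(0.023 − [H+]) = 1.0 × 10^-5
Since Ka ≪ C₀, [H+] ≈ √(Ka·C₀) = 4.80 × 10^-4 M.
([H+]/C₀ = 2.1% < 5%, so the approximation holds.)
pH = −log(4.80 × 10^-4) = 3.32

pH = 3.32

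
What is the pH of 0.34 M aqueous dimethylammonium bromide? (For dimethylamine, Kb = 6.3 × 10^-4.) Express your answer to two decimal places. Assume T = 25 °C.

(CH3)2NH2+ is the conjugate acid of the weak base (CH3)2NH.
Ka = Kw/Kb = 1.0×10^-14 / 6.3 × 10^-4 = 1.59 × 10^-11
From the ICE table, Ka = x²/(0.34 − x) = 1.59 × 10^-11.
Assume x ≪ 0.34: x ≈ √(1.59 × 10^-11 × 0.34) = 2.33 × 10^-6 M
Check: 0.00068% ionized — well under 5%, approximation valid.
pH = −log[H+] = −log(2.33 × 10^-6) = 5.63

pH = 5.63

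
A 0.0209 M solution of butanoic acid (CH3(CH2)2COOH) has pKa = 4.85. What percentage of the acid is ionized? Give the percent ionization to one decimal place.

CH3(CH2)2COOH ⇌ CH3(CH2)2COO- + H+; let x = [H+] at equilibrium.
Ka = 10^(−4.85) = 1.41 × 10^-5
x ≈ √(Ka·C₀) = √(1.41 × 10^-5 × 0.0209) = 5.43 × 10^-4 M
Fraction ionized = 5.43 × 10^-4 / 0.0209 = 0.0260 → 2.6%

2.6%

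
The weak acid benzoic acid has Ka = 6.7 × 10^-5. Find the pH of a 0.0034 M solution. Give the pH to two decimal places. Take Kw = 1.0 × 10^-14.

pH = 3.35

C6H5COOH ⇌ C6H5COO- + H+
From the ICE table, Ka = x²/(0.0034 − x) = 6.7 × 10^-5.
x is not negligible relative to C₀; solve x² + 6.7e-05·x − 2.28e-07 = 0.
x = [−6.7e-05 + √(6.7e-05² + 9.11e-07)]/2 = 4.45 × 10^-4 M
pH = −log(4.45 × 10^-4) = 3.35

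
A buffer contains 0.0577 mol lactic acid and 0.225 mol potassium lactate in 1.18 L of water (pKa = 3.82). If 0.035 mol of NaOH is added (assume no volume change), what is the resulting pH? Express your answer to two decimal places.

pH = 4.88

OH- converts CH3CH(OH)COOH to CH3CH(OH)COO-: CH3CH(OH)COOH → 0.0227 mol, CH3CH(OH)COO- → 0.26 mol.
pH = pKa + log(n_CH3CH(OH)COO-/n_CH3CH(OH)COOH) = 3.82 + log(0.26/0.0227) = 3.82 + (+1.059)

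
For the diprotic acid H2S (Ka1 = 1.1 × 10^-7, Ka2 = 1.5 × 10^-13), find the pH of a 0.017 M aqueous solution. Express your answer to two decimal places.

pH = 4.36

Since Ka1 ≫ Ka2, the first ionization dominates [H+].
Ka1 = x²/(0.017 − x) = 1.1 × 10^-7
x ≈ √(1.1 × 10^-7 × 0.017) = 4.32 × 10^-5 M
pH = −log(4.32 × 10^-5) = 4.36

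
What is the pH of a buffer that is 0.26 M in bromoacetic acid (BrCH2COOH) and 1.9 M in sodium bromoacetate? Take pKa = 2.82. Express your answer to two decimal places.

pH = 3.68

Henderson–Hasselbalch: pH = pKa + log([BrCH2COO-]/[BrCH2COOH]) = 2.82 + log(1.9/0.26)
pH = 2.82 + (+0.864) = 3.68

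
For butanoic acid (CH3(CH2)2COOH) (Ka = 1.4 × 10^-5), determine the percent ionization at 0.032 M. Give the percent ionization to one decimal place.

2.1%

CH3(CH2)2COOH ⇌ CH3(CH2)2COO- + H+; let x = [H+] at equilibrium.
x ≈ √(Ka·C₀) = √(1.4 × 10^-5 × 0.032) = 6.69 × 10^-4 M
Fraction ionized = 6.69 × 10^-4 / 0.032 = 0.0209 → 2.1%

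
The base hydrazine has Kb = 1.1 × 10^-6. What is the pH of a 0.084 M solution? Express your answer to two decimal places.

pH = 10.48

N2H4 + H2O ⇌ N2H5+ + OH-
Kb = x²/(0.084 − x) = 1.1 × 10^-6
Neglecting x in the denominator: x = √(1.1 × 10^-6 × 0.084) = 3.04 × 10^-4 M
pOH = −log(3.04 × 10^-4) = 3.52; pH = 14.00 − 3.52 = 10.48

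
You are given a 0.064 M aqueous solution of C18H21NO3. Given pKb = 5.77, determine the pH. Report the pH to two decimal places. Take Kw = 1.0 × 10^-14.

pH = 10.52

C18H21NO3 + H2O ⇌ C18H22NO3+ + OH-
Kb = 10^(−5.77) = 1.70 × 10^-6
Let x = [OH-] at equilibrium. Kb = x²/(0.064 − x).
Assume x ≪ 0.064: x ≈ √(1.70 × 10^-6 × 0.064) = 3.30 × 10^-4 M
(x/C₀ = 0.52% < 5%, so the approximation holds.)
pOH = −log(3.30 × 10^-4) = 3.48; pH = 14.00 − 3.48 = 10.52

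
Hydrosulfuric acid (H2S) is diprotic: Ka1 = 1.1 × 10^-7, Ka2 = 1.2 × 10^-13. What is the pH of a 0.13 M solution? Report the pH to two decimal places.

pH = 3.92

Since Ka1 ≫ Ka2, the first ionization dominates [H+].
Ka1 = x²/(0.13 − x) = 1.1 × 10^-7
x ≈ √(1.1 × 10^-7 × 0.13) = 1.20 × 10^-4 M
pH = −log(1.20 × 10^-4) = 3.92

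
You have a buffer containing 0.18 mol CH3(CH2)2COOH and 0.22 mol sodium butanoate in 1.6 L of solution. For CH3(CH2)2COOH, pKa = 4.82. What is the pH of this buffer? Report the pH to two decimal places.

pH = 4.91

pH = pKa + log([A⁻]/[HA]) = 4.82 + log(0.22/0.18)
pH = 4.82 + (+0.087) = 4.91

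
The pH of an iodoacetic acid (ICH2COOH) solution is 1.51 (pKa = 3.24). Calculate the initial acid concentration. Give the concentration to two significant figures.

C₀ = 1.7 M

[H+] = 10^(-1.51) = 3.09 × 10^-2 M = x
Ka = 10^(−3.24) = 5.75 × 10^-4
Ka = x²/(C₀ − x) ⇒ C₀ = x + x²/Ka
C₀ = 3.09 × 10^-2 + (3.09 × 10^-2)²/(5.75 × 10^-4) = 1.69 M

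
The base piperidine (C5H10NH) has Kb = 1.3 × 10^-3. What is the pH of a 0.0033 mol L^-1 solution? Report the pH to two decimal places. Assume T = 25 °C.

pH = 11.18

C5H10NH + H2O ⇌ C5H10NH2+ + OH-
From the ICE table, Kb = [OH-]²/(0.0033 − [OH-]) = 1.3 × 10^-3.
Here C₀/Kb ≈ 2.54, so the small-[OH-] approximation fails. Use the quadratic:
[OH-] = (−Kb + √(Kb² + 4·Kb·C₀))/2 = 1.52 × 10^-3 M
pOH = −log(1.52 × 10^-3) = 2.82; pH = 14.00 − 2.82 = 11.18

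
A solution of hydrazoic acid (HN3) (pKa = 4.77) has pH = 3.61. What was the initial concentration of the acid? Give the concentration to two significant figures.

[H+] = 10^(-3.61) = 2.45 × 10^-4 M = x
Ka = 10^(−4.77) = 1.70 × 10^-5
Ka = x²/(C₀ − x) ⇒ C₀ = x + x²/Ka
C₀ = 2.45 × 10^-4 + (2.45 × 10^-4)²/(1.70 × 10^-5) = 3.78 × 10^-3 M

C₀ = 3.8 × 10^-3 M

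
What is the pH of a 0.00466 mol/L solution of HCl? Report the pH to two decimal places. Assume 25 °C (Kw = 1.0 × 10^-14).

pH = 2.33

HCl is a strong acid and dissociates completely, so [H+] = 0.00466 M.
pH = -log(0.00466) = 2.33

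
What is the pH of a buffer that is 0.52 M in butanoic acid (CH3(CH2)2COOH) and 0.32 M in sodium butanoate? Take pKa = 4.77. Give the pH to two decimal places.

pH = 4.56

Using pH = pKa + log([base]/[acid]) with [base]/[acid] = 0.32/0.52:
pH = 4.77 + (-0.211) = 4.56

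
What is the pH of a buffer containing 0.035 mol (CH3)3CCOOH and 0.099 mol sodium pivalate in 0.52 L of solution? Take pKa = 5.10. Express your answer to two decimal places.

Using pH = pKa + log([base]/[acid]) with [base]/[acid] = 0.099/0.035:
pH = 5.10 + (+0.452) = 5.55

pH = 5.55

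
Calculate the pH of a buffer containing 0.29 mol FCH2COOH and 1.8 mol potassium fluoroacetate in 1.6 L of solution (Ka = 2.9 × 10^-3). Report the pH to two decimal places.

pH = 3.33

pKa = −log(2.9 × 10^-3) = 2.538
pH = pKa + log([A⁻]/[HA]) = 2.538 + log(1.8/0.29)
pH = 2.538 + (+0.793) = 3.33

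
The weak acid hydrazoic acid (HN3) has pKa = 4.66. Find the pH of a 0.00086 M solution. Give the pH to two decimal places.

HN3 ⇌ N3- + H+
Ka = 10^(−4.66) = 2.19 × 10^-5
Ka = [H+]²/(0.00086 − [H+]) = 2.19 × 10^-5
Here C₀/Ka ≈ 39.3, so the small-[H+] approximation fails. Use the quadratic:
[H+] = (−Ka + √(Ka² + 4·Ka·C₀))/2 = 1.27 × 10^-4 M
pH = −log(1.27 × 10^-4) = 3.90

pH = 3.90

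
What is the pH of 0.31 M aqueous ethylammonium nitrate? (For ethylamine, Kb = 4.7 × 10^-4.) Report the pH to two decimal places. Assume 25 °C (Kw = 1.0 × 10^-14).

C2H5NH3+ is the conjugate acid of the weak base C2H5NH2.
Ka = Kw/Kb = 1.0×10^-14 / 4.7 × 10^-4 = 2.13 × 10^-11
From the ICE table, Ka = x²/(0.31 − x) = 2.13 × 10^-11.
Since Ka ≪ C₀, x ≈ √(Ka·C₀) = 2.57 × 10^-6 M.
(x/C₀ = 0.00083% < 5%, so the approximation holds.)
pH = −log[H+] = −log(2.57 × 10^-6) = 5.59

pH = 5.59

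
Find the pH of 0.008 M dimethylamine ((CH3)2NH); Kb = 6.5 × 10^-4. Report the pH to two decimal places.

(CH3)2NH + H2O ⇌ (CH3)2NH2+ + OH-
From the ICE table, Kb = [OH-]²/(0.008 − [OH-]) = 6.5 × 10^-4.
The 5% rule fails; solving [OH-]² + Kb·[OH-] − Kb·C₀ = 0 exactly:
[OH-] = [−0.00065 + √(0.00065² + 2.08e-05)]/2 = 1.98 × 10^-3 M
pOH = −log(1.98 × 10^-3) = 2.70; pH = 14.00 − 2.70 = 11.30

pH = 11.30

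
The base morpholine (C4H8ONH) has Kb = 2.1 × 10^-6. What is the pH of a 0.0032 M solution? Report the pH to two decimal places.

C4H8ONH + H2O ⇌ C4H8ONH2+ + OH-
Kb = [OH-]²/(0.0032 − [OH-]) = 2.1 × 10^-6
Since Kb ≪ C₀, [OH-] ≈ √(Kb·C₀) = 8.20 × 10^-5 M.
([OH-]/C₀ = 2.6% < 5%, so the approximation holds.)
pOH = −log(8.20 × 10^-5) = 4.09; pH = 14.00 − 4.09 = 9.91

pH = 9.91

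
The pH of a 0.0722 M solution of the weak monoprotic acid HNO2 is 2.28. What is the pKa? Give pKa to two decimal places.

[H+] = 10^(-2.28) = 5.25 × 10^-3 M
At equilibrium [HA] = 0.0722 − 5.25 × 10^-3 = 6.69 × 10^-2 M
Ka = [H+][A-]/[HA] = (5.25 × 10^-3)² / 6.69 × 10^-2 = 4.12 × 10^-4
pKa = -log(4.12 × 10^-4) = 3.39

pKa = 3.39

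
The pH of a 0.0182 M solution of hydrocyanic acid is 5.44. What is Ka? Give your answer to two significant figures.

[H+] = 10^(-5.44) = 3.63 × 10^-6 M
At equilibrium [HA] = 0.0182 − 3.63 × 10^-6 = 1.82 × 10^-2 M
Ka = [H+][A-]/[HA] = (3.63 × 10^-6)² / 1.82 × 10^-2 = 7.2 × 10^-10

Ka = 7.2 × 10^-10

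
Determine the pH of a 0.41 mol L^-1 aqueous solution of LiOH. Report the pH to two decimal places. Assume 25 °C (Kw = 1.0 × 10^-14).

LiOH is a strong base; [OH-] = 0.41 M.
pOH = -log(0.41) = 0.39
pH = 14.00 - 0.39 = 13.61

pH = 13.61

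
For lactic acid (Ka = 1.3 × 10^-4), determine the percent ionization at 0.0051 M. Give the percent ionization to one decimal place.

CH3CH(OH)COOH ⇌ CH3CH(OH)COO- + H+; let x = [H+] at equilibrium.
Ka = x²/(C₀ − x); solving the quadratic gives x = 7.52 × 10^-4 M.
% ionization = x/C₀ × 100% = 7.52 × 10^-4/0.0051 × 100% = 14.7%

14.7%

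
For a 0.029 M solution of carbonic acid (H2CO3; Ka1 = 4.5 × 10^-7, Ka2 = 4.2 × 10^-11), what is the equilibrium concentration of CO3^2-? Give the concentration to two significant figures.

4.2 × 10^-11 M

First ionization gives [H+] ≈ [HCO3-] = 1.14 × 10^-4 M.
Second step: Ka2 = [H+][CO3^2-]/[HCO3-] ≈ [CO3^2-] (since [H+] ≈ [HCO3-]).
So [CO3^2-] ≈ Ka2.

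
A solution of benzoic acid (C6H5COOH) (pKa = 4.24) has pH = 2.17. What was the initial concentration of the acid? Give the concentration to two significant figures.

[H+] = 10^(-2.17) = 6.76 × 10^-3 M = x
Ka = 10^(−4.24) = 5.75 × 10^-5
Ka = x²/(C₀ − x) ⇒ C₀ = x + x²/Ka
C₀ = 6.76 × 10^-3 + (6.76 × 10^-3)²/(5.75 × 10^-5) = 8.02 × 10^-1 M

C₀ = 8.0 × 10^-1 M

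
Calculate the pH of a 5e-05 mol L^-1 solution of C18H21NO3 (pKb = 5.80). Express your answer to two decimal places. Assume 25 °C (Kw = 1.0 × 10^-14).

C18H21NO3 + H2O ⇌ C18H22NO3+ + OH-
Kb = 10^(−5.80) = 1.58 × 10^-6
From the ICE table, Kb = [OH-]²/(5e-05 − [OH-]) = 1.58 × 10^-6.
[OH-] is not negligible relative to C₀; solve [OH-]² + 1.58e-06·[OH-] − 7.9e-11 = 0.
[OH-] = (−Kb + √(Kb² + 4·Kb·C₀))/2 = 8.13 × 10^-6 M
pOH = 5.09, so pH = 14.00 − pOH = 8.91

pH = 8.91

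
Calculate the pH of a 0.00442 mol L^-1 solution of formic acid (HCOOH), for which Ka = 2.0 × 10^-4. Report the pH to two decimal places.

pH = 3.07

HCOOH ⇌ HCOO- + H+
From the ICE table, Ka = [H+]²/(0.00442 − [H+]) = 2.0 × 10^-4.
The 5% rule fails; solving [H+]² + Ka·[H+] − Ka·C₀ = 0 exactly:
[H+] = [−0.0002 + √(0.0002² + 3.54e-06)]/2 = 8.46 × 10^-4 M
pH = −log[H+] = −log(8.46 × 10^-4) = 3.07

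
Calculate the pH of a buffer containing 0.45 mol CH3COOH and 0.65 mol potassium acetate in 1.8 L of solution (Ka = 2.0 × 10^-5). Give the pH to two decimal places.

pH = 4.86

pKa = −log(2.0 × 10^-5) = 4.699
Henderson–Hasselbalch: pH = pKa + log([CH3COO-]/[CH3COOH]) = 4.699 + log(0.65/0.45)
pH = 4.699 + (+0.160) = 4.86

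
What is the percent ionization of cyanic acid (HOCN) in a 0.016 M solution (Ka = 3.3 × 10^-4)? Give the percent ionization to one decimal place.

HOCN ⇌ OCN- + H+; let x = [H+] at equilibrium.
Ka = x²/(C₀ − x); solving the quadratic gives x = 2.14 × 10^-3 M.
Fraction ionized = 2.14 × 10^-3 / 0.016 = 0.1338 → 13.4%

13.4%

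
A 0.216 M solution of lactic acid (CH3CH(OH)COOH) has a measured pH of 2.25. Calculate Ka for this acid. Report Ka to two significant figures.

Ka = 1.5 × 10^-4

[H+] = 10^(-2.25) = 5.62 × 10^-3 M
At equilibrium [HA] = 0.216 − 5.62 × 10^-3 = 2.10 × 10^-1 M
Ka = [H+][A-]/[HA] = (5.62 × 10^-3)² / 2.10 × 10^-1 = 1.5 × 10^-4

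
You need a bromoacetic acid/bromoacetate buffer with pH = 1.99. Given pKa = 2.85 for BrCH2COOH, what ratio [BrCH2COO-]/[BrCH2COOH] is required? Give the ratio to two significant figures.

pH = pKa + log(r) ⇒ log(r) = 1.99 − 2.85 = -0.86
r = [BrCH2COO-]/[BrCH2COOH] = 10^(-0.86) = 0.138

ratio = 0.14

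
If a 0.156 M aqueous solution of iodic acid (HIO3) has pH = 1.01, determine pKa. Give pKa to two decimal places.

pKa = 0.79

[H+] = 10^(-1.01) = 9.77 × 10^-2 M
At equilibrium [HA] = 0.156 − 9.77 × 10^-2 = 5.83 × 10^-2 M
Ka = [H+][A-]/[HA] = (9.77 × 10^-2)² / 5.83 × 10^-2 = 1.64 × 10^-1
pKa = -log(1.64 × 10^-1) = 0.79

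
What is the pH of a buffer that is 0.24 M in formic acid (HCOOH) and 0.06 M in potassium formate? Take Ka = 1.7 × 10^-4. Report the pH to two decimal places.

pH = 3.17

pKa = −log(1.7 × 10^-4) = 3.770
Henderson–Hasselbalch: pH = pKa + log([HCOO-]/[HCOOH]) = 3.770 + log(0.06/0.24)
pH = 3.770 + (-0.602) = 3.17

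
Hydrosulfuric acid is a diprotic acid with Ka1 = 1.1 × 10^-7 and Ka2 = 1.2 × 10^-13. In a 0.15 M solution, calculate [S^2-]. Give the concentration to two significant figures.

First ionization gives [H+] ≈ [HS-] = 1.28 × 10^-4 M.
Second step: Ka2 = [H+][S^2-]/[HS-] ≈ [S^2-] (since [H+] ≈ [HS-]).
So [S^2-] ≈ Ka2.

1.2 × 10^-13 M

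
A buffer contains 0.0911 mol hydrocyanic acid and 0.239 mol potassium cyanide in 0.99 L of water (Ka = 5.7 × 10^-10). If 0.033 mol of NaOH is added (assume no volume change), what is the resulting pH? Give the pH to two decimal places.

After neutralization: n(HCN) = 0.0581 mol, n(CN-) = 0.272 mol.
pKa = −log(5.7 × 10^-10) = 9.244
Henderson–Hasselbalch with mole ratio 0.272/0.0581: pH = 9.244 + (+0.670)

pH = 9.91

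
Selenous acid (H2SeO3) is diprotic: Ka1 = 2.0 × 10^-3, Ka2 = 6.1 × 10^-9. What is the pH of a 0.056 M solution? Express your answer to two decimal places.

Since Ka1 ≫ Ka2, the first ionization dominates [H+].
Ka1 = x²/(0.056 − x) = 2.0 × 10^-3
Solving the quadratic: x = (−Ka1 + √(Ka1² + 4·Ka1·C₀))/2 = 9.63 × 10^-3 M
pH = −log(9.63 × 10^-3) = 2.02

pH = 2.02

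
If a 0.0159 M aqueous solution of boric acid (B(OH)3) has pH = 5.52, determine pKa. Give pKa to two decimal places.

pKa = 9.24

[H+] = 10^(-5.52) = 3.02 × 10^-6 M
At equilibrium [HA] = 0.0159 − 3.02 × 10^-6 = 1.59 × 10^-2 M
Ka = [H+][A-]/[HA] = (3.02 × 10^-6)² / 1.59 × 10^-2 = 5.74 × 10^-10
pKa = -log(5.74 × 10^-10) = 9.24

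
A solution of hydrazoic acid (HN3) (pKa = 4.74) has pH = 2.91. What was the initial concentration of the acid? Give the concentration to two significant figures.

[H+] = 10^(-2.91) = 1.23 × 10^-3 M = x
Ka = 10^(−4.74) = 1.82 × 10^-5
Ka = x²/(C₀ − x) ⇒ C₀ = x + x²/Ka
C₀ = 1.23 × 10^-3 + (1.23 × 10^-3)²/(1.82 × 10^-5) = 8.44 × 10^-2 M

C₀ = 8.4 × 10^-2 M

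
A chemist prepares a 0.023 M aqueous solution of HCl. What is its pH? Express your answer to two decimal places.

HCl is a strong acid and dissociates completely, so [H+] = 0.023 M.
pH = -log(0.023) = 1.64

pH = 1.64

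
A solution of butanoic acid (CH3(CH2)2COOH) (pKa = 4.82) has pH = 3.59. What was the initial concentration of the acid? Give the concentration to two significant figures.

[H+] = 10^(-3.59) = 2.57 × 10^-4 M = x
Ka = 10^(−4.82) = 1.51 × 10^-5
Ka = x²/(C₀ − x) ⇒ C₀ = x + x²/Ka
C₀ = 2.57 × 10^-4 + (2.57 × 10^-4)²/(1.51 × 10^-5) = 4.63 × 10^-3 M

C₀ = 4.6 × 10^-3 M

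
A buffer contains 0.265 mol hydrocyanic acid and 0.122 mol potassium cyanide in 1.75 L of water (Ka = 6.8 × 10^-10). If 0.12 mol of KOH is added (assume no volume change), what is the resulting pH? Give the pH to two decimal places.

OH- converts HCN to CN-: HCN → 0.145 mol, CN- → 0.242 mol.
pKa = −log(6.8 × 10^-10) = 9.167
pH = pKa + log(n_CN-/n_HCN) = 9.167 + log(0.242/0.145) = 9.167 + (+0.222)

pH = 9.39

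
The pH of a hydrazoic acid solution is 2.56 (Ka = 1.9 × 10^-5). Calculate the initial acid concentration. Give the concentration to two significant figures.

[H+] = 10^(-2.56) = 2.75 × 10^-3 M = x
Ka = x²/(C₀ − x) ⇒ C₀ = x + x²/Ka
C₀ = 2.75 × 10^-3 + (2.75 × 10^-3)²/(1.9 × 10^-5) = 4.01 × 10^-1 M

C₀ = 4.0 × 10^-1 M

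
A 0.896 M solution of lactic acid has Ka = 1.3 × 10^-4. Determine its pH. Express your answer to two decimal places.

CH3CH(OH)COOH ⇌ CH3CH(OH)COO- + H+
Ka = x²/(0.896 − x) = 1.3 × 10^-4
Since Ka ≪ C₀, x ≈ √(Ka·C₀) = 1.08 × 10^-2 M.
pH = −log(1.08 × 10^-2) = 1.97

pH = 1.97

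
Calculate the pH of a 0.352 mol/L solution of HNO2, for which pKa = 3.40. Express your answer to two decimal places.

pH = 1.93

HNO2 ⇌ NO2- + H+
Ka = 10^(−3.40) = 3.98 × 10^-4
Ka = x²/(0.352 − x) = 3.98 × 10^-4
Since Ka ≪ C₀, x ≈ √(Ka·C₀) = 1.18 × 10^-2 M.
(x/C₀ = 3.4% < 5%, so the approximation holds.)
pH = −log[H+] = −log(1.18 × 10^-2) = 1.93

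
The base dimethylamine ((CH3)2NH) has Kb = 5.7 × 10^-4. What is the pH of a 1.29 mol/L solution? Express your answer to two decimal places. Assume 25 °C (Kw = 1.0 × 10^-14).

pH = 12.43

(CH3)2NH + H2O ⇌ (CH3)2NH2+ + OH-
From the ICE table, Kb = [OH-]²/(1.29 − [OH-]) = 5.7 × 10^-4.
Since Kb ≪ C₀, [OH-] ≈ √(Kb·C₀) = 2.71 × 10^-2 M.
Check: 2.1% ionized — well under 5%, approximation valid.
pOH = 1.57, so pH = 14.00 − pOH = 12.43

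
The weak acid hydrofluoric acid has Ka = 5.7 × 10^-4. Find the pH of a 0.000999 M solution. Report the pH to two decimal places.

HF ⇌ F- + H+
Let x = [H+] at equilibrium. Ka = x²/(0.000999 − x).
The 5% rule fails; solving x² + Ka·x − Ka·C₀ = 0 exactly:
x = (−Ka + √(Ka² + 4·Ka·C₀))/2 = 5.22 × 10^-4 M
pH = −log[H+] = −log(5.22 × 10^-4) = 3.28

pH = 3.28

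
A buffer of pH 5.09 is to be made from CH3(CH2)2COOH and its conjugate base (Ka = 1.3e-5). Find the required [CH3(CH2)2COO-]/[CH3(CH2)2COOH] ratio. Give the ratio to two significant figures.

pKa = -log(1.3 × 10^-5) = 4.886
pH = pKa + log(r) ⇒ log(r) = 5.09 − 4.886 = +0.204
r = [CH3(CH2)2COO-]/[CH3(CH2)2COOH] = 10^(+0.204) = 1.6

ratio = 1.6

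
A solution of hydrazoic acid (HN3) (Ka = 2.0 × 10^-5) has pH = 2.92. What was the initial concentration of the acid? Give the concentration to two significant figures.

C₀ = 7.3 × 10^-2 M

[H+] = 10^(-2.92) = 1.20 × 10^-3 M = x
Ka = x²/(C₀ − x) ⇒ C₀ = x + x²/Ka
C₀ = 1.20 × 10^-3 + (1.20 × 10^-3)²/(2.0 × 10^-5) = 7.32 × 10^-2 M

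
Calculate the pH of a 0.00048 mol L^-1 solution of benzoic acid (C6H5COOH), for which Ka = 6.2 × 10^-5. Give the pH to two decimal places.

C6H5COOH ⇌ C6H5COO- + H+
Ka = [H+]²/(0.00048 − [H+]) = 6.2 × 10^-5
Here C₀/Ka ≈ 7.74, so the small-[H+] approximation fails. Use the quadratic:
[H+] = [−6.2e-05 + √(6.2e-05² + 1.19e-07)]/2 = 1.44 × 10^-4 M
pH = −log[H+] = −log(1.44 × 10^-4) = 3.84

pH = 3.84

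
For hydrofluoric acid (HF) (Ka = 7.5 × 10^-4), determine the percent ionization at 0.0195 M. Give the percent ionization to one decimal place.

HF ⇌ F- + H+; let x = [H+] at equilibrium.
Ka = x²/(C₀ − x); solving the quadratic gives x = 3.47 × 10^-3 M.
% ionization = x/C₀ × 100% = 3.47 × 10^-3/0.0195 × 100% = 17.8%

17.8%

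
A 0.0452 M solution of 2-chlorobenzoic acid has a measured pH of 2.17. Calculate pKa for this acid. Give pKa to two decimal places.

[H+] = 10^(-2.17) = 6.76 × 10^-3 M
At equilibrium [HA] = 0.0452 − 6.76 × 10^-3 = 3.84 × 10^-2 M
Ka = [H+][A-]/[HA] = (6.76 × 10^-3)² / 3.84 × 10^-2 = 1.19 × 10^-3
pKa = -log(1.19 × 10^-3) = 2.92

pKa = 2.92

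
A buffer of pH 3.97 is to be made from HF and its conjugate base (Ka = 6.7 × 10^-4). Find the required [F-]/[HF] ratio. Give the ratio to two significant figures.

pKa = -log(6.7 × 10^-4) = 3.174
pH = pKa + log(r) ⇒ log(r) = 3.97 − 3.174 = +0.796
r = [F-]/[HF] = 10^(+0.796) = 6.25

ratio = 6.3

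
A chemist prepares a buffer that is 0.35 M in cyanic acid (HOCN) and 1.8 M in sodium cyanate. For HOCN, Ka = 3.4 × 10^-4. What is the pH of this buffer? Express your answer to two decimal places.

pKa = −log(3.4 × 10^-4) = 3.469
Using pH = pKa + log([base]/[acid]) with [base]/[acid] = 1.8/0.35:
pH = 3.469 + (+0.711) = 4.18

pH = 4.18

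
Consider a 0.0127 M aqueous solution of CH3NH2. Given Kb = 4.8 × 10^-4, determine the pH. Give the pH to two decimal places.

CH3NH2 + H2O ⇌ CH3NH3+ + OH-
From the ICE table, Kb = [OH-]²/(0.0127 − [OH-]) = 4.8 × 10^-4.
The 5% rule fails; solving [OH-]² + Kb·[OH-] − Kb·C₀ = 0 exactly:
[OH-] = [−0.00048 + √(0.00048² + 2.44e-05)]/2 = 2.24 × 10^-3 M
pOH = 2.65, so pH = 14.00 − pOH = 11.35

pH = 11.35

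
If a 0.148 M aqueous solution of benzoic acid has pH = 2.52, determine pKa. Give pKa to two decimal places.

[H+] = 10^(-2.52) = 3.02 × 10^-3 M
At equilibrium [HA] = 0.148 − 3.02 × 10^-3 = 1.45 × 10^-1 M
Ka = [H+][A-]/[HA] = (3.02 × 10^-3)² / 1.45 × 10^-1 = 6.29 × 10^-5
pKa = -log(6.29 × 10^-5) = 4.20

pKa = 4.20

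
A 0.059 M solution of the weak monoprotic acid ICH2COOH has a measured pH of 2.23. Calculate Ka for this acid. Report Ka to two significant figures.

Ka = 6.5 × 10^-4

[H+] = 10^(-2.23) = 5.89 × 10^-3 M
At equilibrium [HA] = 0.059 − 5.89 × 10^-3 = 5.31 × 10^-2 M
Ka = [H+][A-]/[HA] = (5.89 × 10^-3)² / 5.31 × 10^-2 = 6.5 × 10^-4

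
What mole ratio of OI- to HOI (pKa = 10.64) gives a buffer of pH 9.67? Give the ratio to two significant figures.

ratio = 0.11

pH = pKa + log(r) ⇒ log(r) = 9.67 − 10.64 = -0.97
r = [OI-]/[HOI] = 10^(-0.97) = 0.107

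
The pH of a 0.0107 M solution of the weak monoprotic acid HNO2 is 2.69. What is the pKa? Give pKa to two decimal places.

pKa = 3.32

[H+] = 10^(-2.69) = 2.04 × 10^-3 M
At equilibrium [HA] = 0.0107 − 2.04 × 10^-3 = 8.66 × 10^-3 M
Ka = [H+][A-]/[HA] = (2.04 × 10^-3)² / 8.66 × 10^-3 = 4.81 × 10^-4
pKa = -log(4.81 × 10^-4) = 3.32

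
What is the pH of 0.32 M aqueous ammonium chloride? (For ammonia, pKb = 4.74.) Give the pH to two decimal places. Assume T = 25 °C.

pH = 4.88

NH4+ is the conjugate acid of the weak base NH3.
Kb = 10^(−4.74) = 1.82 × 10^-5
Ka = Kw/Kb = 1.0×10^-14 / 1.82 × 10^-5 = 5.49 × 10^-10
From the ICE table, Ka = x²/(0.32 − x) = 5.49 × 10^-10.
Assume x ≪ 0.32: x ≈ √(5.49 × 10^-10 × 0.32) = 1.33 × 10^-5 M
Check: 0.0041% ionized — well under 5%, approximation valid.
pH = −log(1.33 × 10^-5) = 4.88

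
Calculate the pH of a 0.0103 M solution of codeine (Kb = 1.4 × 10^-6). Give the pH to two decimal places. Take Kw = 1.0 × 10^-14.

C18H21NO3 + H2O ⇌ C18H22NO3+ + OH-
Let x = [OH-] at equilibrium. Kb = x²/(0.0103 − x).
Assume x ≪ 0.0103: x ≈ √(1.4 × 10^-6 × 0.0103) = 1.20 × 10^-4 M
pOH = −log(1.20 × 10^-4) = 3.92; pH = 14.00 − 3.92 = 10.08

pH = 10.08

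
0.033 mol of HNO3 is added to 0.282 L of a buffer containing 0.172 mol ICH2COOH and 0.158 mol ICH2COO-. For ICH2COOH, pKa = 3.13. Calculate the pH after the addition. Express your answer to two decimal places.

pH = 2.92

Added H+ converts ICH2COO- to ICH2COOH: ICH2COOH → 0.205 mol, ICH2COO- → 0.125 mol.
pH = pKa + log([A⁻]/[HA]) = 3.13 + log(0.125/0.205) = 3.13 -0.215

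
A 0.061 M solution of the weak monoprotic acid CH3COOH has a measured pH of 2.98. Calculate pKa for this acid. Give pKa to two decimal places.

pKa = 4.74

[H+] = 10^(-2.98) = 1.05 × 10^-3 M
At equilibrium [HA] = 0.061 − 1.05 × 10^-3 = 5.99 × 10^-2 M
Ka = [H+][A-]/[HA] = (1.05 × 10^-3)² / 5.99 × 10^-2 = 1.84 × 10^-5
pKa = -log(1.84 × 10^-5) = 4.74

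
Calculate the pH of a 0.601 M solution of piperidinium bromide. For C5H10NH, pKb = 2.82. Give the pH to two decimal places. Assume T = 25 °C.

pH = 5.70

C5H10NH2+ is the conjugate acid of the weak base C5H10NH.
Kb = 10^(−2.82) = 1.51 × 10^-3
Ka = Kw/Kb = 1.0×10^-14 / 1.51 × 10^-3 = 6.62 × 10^-12
Ka = [H+]²/(0.601 − [H+]) = 6.62 × 10^-12
Since Ka ≪ C₀, [H+] ≈ √(Ka·C₀) = 1.99 × 10^-6 M.
Check: 0.00033% ionized — well under 5%, approximation valid.
pH = −log(1.99 × 10^-6) = 5.70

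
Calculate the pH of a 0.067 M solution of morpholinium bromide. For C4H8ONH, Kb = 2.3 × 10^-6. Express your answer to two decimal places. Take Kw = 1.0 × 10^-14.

pH = 4.77

C4H8ONH2+ is the conjugate acid of the weak base C4H8ONH.
Ka = Kw/Kb = 1.0×10^-14 / 2.3 × 10^-6 = 4.35 × 10^-9
Ka = x²/(0.067 − x) = 4.35 × 10^-9
Neglecting x in the denominator: x = √(4.35 × 10^-9 × 0.067) = 1.71 × 10^-5 M
(x/C₀ = 0.025% < 5%, so the approximation holds.)
pH = −log[H+] = −log(1.71 × 10^-5) = 4.77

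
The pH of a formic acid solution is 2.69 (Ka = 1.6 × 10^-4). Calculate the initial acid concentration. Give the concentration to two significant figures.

[H+] = 10^(-2.69) = 2.04 × 10^-3 M = x
Ka = x²/(C₀ − x) ⇒ C₀ = x + x²/Ka
C₀ = 2.04 × 10^-3 + (2.04 × 10^-3)²/(1.6 × 10^-4) = 2.81 × 10^-2 M

C₀ = 2.8 × 10^-2 M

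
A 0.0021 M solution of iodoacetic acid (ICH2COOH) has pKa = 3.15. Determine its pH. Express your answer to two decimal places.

ICH2COOH ⇌ ICH2COO- + H+
Ka = 10^(−3.15) = 7.08 × 10^-4
From the ICE table, Ka = [H+]²/(0.0021 − [H+]) = 7.08 × 10^-4.
[H+] is not negligible relative to C₀; solve [H+]² + 0.000708·[H+] − 1.49e-06 = 0.
[H+] = [−0.000708 + √(0.000708² + 5.95e-06)]/2 = 9.16 × 10^-4 M
pH = −log(9.16 × 10^-4) = 3.04

pH = 3.04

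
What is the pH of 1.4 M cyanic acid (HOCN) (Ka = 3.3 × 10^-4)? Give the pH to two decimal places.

pH = 1.67

HOCN ⇌ OCN- + H+
Let x = [H+] at equilibrium. Ka = x²/(1.4 − x).
Assume x ≪ 1.4: x ≈ √(3.3 × 10^-4 × 1.4) = 2.15 × 10^-2 M
pH = −log[H+] = −log(2.15 × 10^-2) = 1.67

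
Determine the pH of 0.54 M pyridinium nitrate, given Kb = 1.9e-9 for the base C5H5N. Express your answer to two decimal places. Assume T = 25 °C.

C5H5NH+ is the conjugate acid of the weak base C5H5N.
Ka = Kw/Kb = 1.0×10^-14 / 1.9 × 10^-9 = 5.26 × 10^-6
Ka = x²/(0.54 − x) = 5.26 × 10^-6
Since Ka ≪ C₀, x ≈ √(Ka·C₀) = 1.69 × 10^-3 M.
pH = −log[H+] = −log(1.69 × 10^-3) = 2.77

pH = 2.77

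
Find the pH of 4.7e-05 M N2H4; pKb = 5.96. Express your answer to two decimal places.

N2H4 + H2O ⇌ N2H5+ + OH-
Kb = 10^(−5.96) = 1.10 × 10^-6
From the ICE table, Kb = x²/(4.7e-05 − x) = 1.10 × 10^-6.
The 5% rule fails; solving x² + Kb·x − Kb·C₀ = 0 exactly:
x = [−1.1e-06 + √(1.1e-06² + 2.07e-10)]/2 = 6.66 × 10^-6 M
pOH = 5.18, so pH = 14.00 − pOH = 8.82

pH = 8.82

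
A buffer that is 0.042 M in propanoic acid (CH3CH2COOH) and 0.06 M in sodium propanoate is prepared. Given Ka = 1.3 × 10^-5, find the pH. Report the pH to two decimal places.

pKa = −log(1.3 × 10^-5) = 4.886
Henderson–Hasselbalch: pH = pKa + log([CH3CH2COO-]/[CH3CH2COOH]) = 4.886 + log(0.06/0.042)
pH = 4.886 + (+0.155) = 5.04

pH = 5.04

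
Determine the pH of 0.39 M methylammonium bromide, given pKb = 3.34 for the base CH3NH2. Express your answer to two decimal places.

pH = 5.53

CH3NH3+ is the conjugate acid of the weak base CH3NH2.
Kb = 10^(−3.34) = 4.57 × 10^-4
Ka = Kw/Kb = 1.0×10^-14 / 4.57 × 10^-4 = 2.19 × 10^-11
Ka = [H+]²/(0.39 − [H+]) = 2.19 × 10^-11
Neglecting [H+] in the denominator: [H+] = √(2.19 × 10^-11 × 0.39) = 2.92 × 10^-6 M
Check: 0.00075% ionized — well under 5%, approximation valid.
pH = −log[H+] = −log(2.92 × 10^-6) = 5.53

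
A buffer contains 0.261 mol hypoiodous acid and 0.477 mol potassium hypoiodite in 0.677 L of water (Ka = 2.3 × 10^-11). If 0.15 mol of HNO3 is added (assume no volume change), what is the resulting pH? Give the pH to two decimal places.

pH = 10.54

After neutralization: n(HOI) = 0.411 mol, n(OI-) = 0.327 mol.
pKa = −log(2.3 × 10^-11) = 10.638
pH = pKa + log([A⁻]/[HA]) = 10.638 + log(0.327/0.411) = 10.638 -0.099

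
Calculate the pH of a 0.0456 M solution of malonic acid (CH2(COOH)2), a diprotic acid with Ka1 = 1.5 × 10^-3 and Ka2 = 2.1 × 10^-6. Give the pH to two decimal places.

pH = 2.12

Ka1 ≫ Ka2, so treat the first dissociation as the only significant source of H+.
Ka1 = x²/(0.0456 − x) = 1.5 × 10^-3
Solving the quadratic: x = (−Ka1 + √(Ka1² + 4·Ka1·C₀))/2 = 7.55 × 10^-3 M
pH = −log(7.55 × 10^-3) = 2.12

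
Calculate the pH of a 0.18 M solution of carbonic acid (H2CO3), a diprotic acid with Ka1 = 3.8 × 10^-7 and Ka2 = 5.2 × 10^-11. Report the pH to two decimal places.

pH = 3.58

Since Ka1 ≫ Ka2, the first ionization dominates [H+].
Ka1 = x²/(0.18 − x) = 3.8 × 10^-7
x ≈ √(3.8 × 10^-7 × 0.18) = 2.62 × 10^-4 M
pH = −log(2.62 × 10^-4) = 3.58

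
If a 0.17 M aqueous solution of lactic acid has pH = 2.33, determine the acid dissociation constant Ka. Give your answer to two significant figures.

[H+] = 10^(-2.33) = 4.68 × 10^-3 M
At equilibrium [HA] = 0.17 − 4.68 × 10^-3 = 1.65 × 10^-1 M
Ka = [H+][A-]/[HA] = (4.68 × 10^-3)² / 1.65 × 10^-1 = 1.3 × 10^-4

Ka = 1.3 × 10^-4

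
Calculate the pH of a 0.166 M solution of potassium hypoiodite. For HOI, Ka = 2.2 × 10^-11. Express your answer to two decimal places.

OI- is the conjugate base of the weak acid HOI.
Kb = Kw/Ka = 1.0×10^-14 / 2.2 × 10^-11 = 4.55 × 10^-4
Kb = [OH-]²/(0.166 − [OH-]) = 4.55 × 10^-4
The 5% rule fails; solving [OH-]² + Kb·[OH-] − Kb·C₀ = 0 exactly:
[OH-] = (−Kb + √(Kb² + 4·Kb·C₀))/2 = 8.47 × 10^-3 M
pOH = −log(8.47 × 10^-3) = 2.07; pH = 14.00 − 2.07 = 11.93

pH = 11.93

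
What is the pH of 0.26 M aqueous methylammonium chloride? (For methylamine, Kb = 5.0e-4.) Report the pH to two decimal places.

pH = 5.64

CH3NH3+ is the conjugate acid of the weak base CH3NH2.
Ka = Kw/Kb = 1.0×10^-14 / 5.0 × 10^-4 = 2.00 × 10^-11
Ka = [H+]²/(0.26 − [H+]) = 2.00 × 10^-11
Since Ka ≪ C₀, [H+] ≈ √(Ka·C₀) = 2.28 × 10^-6 M.
([H+]/C₀ = 0.00088% < 5%, so the approximation holds.)
pH = −log(2.28 × 10^-6) = 5.64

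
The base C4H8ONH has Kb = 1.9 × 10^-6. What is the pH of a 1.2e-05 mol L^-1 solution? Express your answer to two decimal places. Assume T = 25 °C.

pH = 8.59

C4H8ONH + H2O ⇌ C4H8ONH2+ + OH-
From the ICE table, Kb = x²/(1.2e-05 − x) = 1.9 × 10^-6.
The 5% rule fails; solving x² + Kb·x − Kb·C₀ = 0 exactly:
x = [−1.9e-06 + √(1.9e-06² + 9.12e-11)]/2 = 3.92 × 10^-6 M
pOH = −log(3.92 × 10^-6) = 5.41; pH = 14.00 − 5.41 = 8.59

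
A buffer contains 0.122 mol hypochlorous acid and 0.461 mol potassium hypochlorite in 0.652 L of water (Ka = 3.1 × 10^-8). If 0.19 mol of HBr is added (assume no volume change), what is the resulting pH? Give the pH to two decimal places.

Added H+ converts OCl- to HOCl: HOCl → 0.312 mol, OCl- → 0.271 mol.
pKa = −log(3.1 × 10^-8) = 7.509
pH = pKa + log([A⁻]/[HA]) = 7.509 + log(0.271/0.312) = 7.509 -0.061

pH = 7.45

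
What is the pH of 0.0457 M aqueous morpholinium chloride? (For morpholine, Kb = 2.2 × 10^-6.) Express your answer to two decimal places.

C4H8ONH2+ is the conjugate acid of the weak base C4H8ONH.
Ka = Kw/Kb = 1.0×10^-14 / 2.2 × 10^-6 = 4.55 × 10^-9
Ka = x²/(0.0457 − x) = 4.55 × 10^-9
Assume x ≪ 0.0457: x ≈ √(4.55 × 10^-9 × 0.0457) = 1.44 × 10^-5 M
pH = −log(1.44 × 10^-5) = 4.84

pH = 4.84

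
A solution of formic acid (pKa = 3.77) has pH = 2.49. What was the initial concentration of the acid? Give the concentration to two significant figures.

[H+] = 10^(-2.49) = 3.24 × 10^-3 M = x
Ka = 10^(−3.77) = 1.70 × 10^-4
Ka = x²/(C₀ − x) ⇒ C₀ = x + x²/Ka
C₀ = 3.24 × 10^-3 + (3.24 × 10^-3)²/(1.70 × 10^-4) = 6.50 × 10^-2 M

C₀ = 6.5 × 10^-2 M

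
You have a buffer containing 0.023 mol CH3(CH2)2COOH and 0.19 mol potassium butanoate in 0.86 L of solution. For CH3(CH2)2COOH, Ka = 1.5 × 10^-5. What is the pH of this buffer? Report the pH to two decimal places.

pKa = −log(1.5 × 10^-5) = 4.824
pH = pKa + log([A⁻]/[HA]) = 4.824 + log(0.19/0.023)
pH = 4.824 + (+0.917) = 5.74

pH = 5.74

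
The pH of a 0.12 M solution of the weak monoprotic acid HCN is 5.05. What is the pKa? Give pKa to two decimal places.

pKa = 9.18

[H+] = 10^(-5.05) = 8.91 × 10^-6 M
At equilibrium [HA] = 0.12 − 8.91 × 10^-6 = 1.20 × 10^-1 M
Ka = [H+][A-]/[HA] = (8.91 × 10^-6)² / 1.20 × 10^-1 = 6.62 × 10^-10
pKa = -log(6.62 × 10^-10) = 9.18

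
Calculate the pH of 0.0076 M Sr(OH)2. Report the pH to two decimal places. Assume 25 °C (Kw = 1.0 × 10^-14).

Sr(OH)2 is a strong base (each formula unit releases 2 OH-); [OH-] = 0.0152 M.
pOH = -log(0.0152) = 1.82
pH = 14.00 - 1.82 = 12.18

pH = 12.18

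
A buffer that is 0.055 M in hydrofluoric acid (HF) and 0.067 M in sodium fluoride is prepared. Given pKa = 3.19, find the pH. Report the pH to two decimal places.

pH = 3.28

pH = pKa + log([A⁻]/[HA]) = 3.19 + log(0.067/0.055)
pH = 3.19 + (+0.086) = 3.28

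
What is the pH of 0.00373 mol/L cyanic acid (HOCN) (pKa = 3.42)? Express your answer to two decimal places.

pH = 2.99

HOCN ⇌ OCN- + H+
Ka = 10^(−3.42) = 3.80 × 10^-4
From the ICE table, Ka = [H+]²/(0.00373 − [H+]) = 3.80 × 10^-4.
The 5% rule fails; solving [H+]² + Ka·[H+] − Ka·C₀ = 0 exactly:
[H+] = [−0.00038 + √(0.00038² + 5.67e-06)]/2 = 1.02 × 10^-3 M
pH = −log[H+] = −log(1.02 × 10^-3) = 2.99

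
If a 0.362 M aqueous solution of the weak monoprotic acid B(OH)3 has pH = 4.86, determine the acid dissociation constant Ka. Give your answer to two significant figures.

Ka = 5.3 × 10^-10

[H+] = 10^(-4.86) = 1.38 × 10^-5 M
At equilibrium [HA] = 0.362 − 1.38 × 10^-5 = 3.62 × 10^-1 M
Ka = [H+][A-]/[HA] = (1.38 × 10^-5)² / 3.62 × 10^-1 = 5.3 × 10^-10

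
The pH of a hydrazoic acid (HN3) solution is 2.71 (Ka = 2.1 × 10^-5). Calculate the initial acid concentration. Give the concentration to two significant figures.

[H+] = 10^(-2.71) = 1.95 × 10^-3 M = x
Ka = x²/(C₀ − x) ⇒ C₀ = x + x²/Ka
C₀ = 1.95 × 10^-3 + (1.95 × 10^-3)²/(2.1 × 10^-5) = 1.83 × 10^-1 M

C₀ = 1.8 × 10^-1 M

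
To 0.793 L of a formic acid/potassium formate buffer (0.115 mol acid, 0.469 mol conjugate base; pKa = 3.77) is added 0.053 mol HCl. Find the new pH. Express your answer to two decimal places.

pH = 4.16

After neutralization: n(HCOOH) = 0.168 mol, n(HCOO-) = 0.416 mol.
Henderson–Hasselbalch with mole ratio 0.416/0.168: pH = 3.77 + (+0.394)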